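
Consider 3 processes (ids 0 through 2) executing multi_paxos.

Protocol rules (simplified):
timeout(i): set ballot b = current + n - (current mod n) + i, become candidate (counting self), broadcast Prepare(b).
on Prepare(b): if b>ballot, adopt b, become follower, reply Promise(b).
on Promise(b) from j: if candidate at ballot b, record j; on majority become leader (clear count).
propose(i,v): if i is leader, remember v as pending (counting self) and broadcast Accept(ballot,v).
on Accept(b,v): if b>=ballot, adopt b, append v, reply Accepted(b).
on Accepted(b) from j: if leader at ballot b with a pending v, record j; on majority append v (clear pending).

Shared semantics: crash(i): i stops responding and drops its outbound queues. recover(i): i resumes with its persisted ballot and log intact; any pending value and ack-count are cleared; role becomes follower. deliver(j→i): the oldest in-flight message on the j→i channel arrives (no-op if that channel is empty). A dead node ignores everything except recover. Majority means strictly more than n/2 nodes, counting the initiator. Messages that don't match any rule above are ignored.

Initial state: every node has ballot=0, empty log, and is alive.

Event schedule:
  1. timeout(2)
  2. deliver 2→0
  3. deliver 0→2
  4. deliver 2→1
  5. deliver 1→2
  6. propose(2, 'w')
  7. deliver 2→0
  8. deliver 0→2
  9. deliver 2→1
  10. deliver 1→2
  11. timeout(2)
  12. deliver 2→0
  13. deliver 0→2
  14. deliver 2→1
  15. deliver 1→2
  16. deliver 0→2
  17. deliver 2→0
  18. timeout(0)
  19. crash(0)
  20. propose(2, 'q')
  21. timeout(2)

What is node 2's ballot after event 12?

8

1. timeout(2):  <2:cand b5 ->
2. deliver 2→0:  <0:foll b5 ->
3. deliver 0→2:  <2:lead b5 ->
4. deliver 2→1:  <1:foll b5 ->
5. deliver 1→2:  nop
6. propose(2,'w'):  nop
7. deliver 2→0:  <0:foll b5 w>
8. deliver 0→2:  <2:lead b5 w>
9. deliver 2→1:  <1:foll b5 w>
10. deliver 1→2:  nop
11. timeout(2):  <2:cand b8 w>
12. deliver 2→0:  <0:foll b8 w>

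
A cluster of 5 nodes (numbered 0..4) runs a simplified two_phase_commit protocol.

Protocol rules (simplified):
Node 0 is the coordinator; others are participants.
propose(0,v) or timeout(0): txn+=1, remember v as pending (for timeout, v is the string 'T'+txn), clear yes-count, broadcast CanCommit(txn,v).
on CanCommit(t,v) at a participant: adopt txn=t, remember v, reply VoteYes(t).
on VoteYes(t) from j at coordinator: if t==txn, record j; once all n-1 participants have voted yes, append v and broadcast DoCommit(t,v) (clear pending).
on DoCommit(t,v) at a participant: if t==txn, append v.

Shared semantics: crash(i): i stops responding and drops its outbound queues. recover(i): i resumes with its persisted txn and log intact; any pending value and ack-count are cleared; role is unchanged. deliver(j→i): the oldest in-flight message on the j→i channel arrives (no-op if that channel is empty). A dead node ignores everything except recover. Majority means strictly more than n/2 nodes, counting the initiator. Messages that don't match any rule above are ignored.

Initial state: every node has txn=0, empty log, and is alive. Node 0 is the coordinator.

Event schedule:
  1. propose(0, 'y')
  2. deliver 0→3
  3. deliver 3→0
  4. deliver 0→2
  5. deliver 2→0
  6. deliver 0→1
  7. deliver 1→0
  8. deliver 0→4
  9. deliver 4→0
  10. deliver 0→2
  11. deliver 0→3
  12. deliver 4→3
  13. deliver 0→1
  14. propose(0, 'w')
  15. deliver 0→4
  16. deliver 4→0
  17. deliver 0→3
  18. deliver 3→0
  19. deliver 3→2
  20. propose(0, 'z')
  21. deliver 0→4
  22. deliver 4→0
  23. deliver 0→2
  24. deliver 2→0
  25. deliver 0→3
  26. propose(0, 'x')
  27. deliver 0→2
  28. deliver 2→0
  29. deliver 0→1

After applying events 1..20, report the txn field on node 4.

1

e1 propose(0,'y'): 0[coor,t=1,-]
e2 deliver 0→3: 3[part,t=1,-]
e3 deliver 3→0: ·
e4 deliver 0→2: 2[part,t=1,-]
e5 deliver 2→0: ·
e6 deliver 0→1: 1[part,t=1,-]
e7 deliver 1→0: ·
e8 deliver 0→4: 4[part,t=1,-]
e9 deliver 4→0: 0[coor,t=1,y]
e10 deliver 0→2: 2[part,t=1,y]
e11 deliver 0→3: 3[part,t=1,y]
e12 deliver 4→3: ·
e13 deliver 0→1: 1[part,t=1,y]
e14 propose(0,'w'): 0[coor,t=2,y]
e15 deliver 0→4: 4[part,t=1,y]
e16 deliver 4→0: ·
e17 deliver 0→3: 3[part,t=2,y]
e18 deliver 3→0: ·
e19 deliver 3→2: ·
e20 propose(0,'z'): 0[coor,t=3,y]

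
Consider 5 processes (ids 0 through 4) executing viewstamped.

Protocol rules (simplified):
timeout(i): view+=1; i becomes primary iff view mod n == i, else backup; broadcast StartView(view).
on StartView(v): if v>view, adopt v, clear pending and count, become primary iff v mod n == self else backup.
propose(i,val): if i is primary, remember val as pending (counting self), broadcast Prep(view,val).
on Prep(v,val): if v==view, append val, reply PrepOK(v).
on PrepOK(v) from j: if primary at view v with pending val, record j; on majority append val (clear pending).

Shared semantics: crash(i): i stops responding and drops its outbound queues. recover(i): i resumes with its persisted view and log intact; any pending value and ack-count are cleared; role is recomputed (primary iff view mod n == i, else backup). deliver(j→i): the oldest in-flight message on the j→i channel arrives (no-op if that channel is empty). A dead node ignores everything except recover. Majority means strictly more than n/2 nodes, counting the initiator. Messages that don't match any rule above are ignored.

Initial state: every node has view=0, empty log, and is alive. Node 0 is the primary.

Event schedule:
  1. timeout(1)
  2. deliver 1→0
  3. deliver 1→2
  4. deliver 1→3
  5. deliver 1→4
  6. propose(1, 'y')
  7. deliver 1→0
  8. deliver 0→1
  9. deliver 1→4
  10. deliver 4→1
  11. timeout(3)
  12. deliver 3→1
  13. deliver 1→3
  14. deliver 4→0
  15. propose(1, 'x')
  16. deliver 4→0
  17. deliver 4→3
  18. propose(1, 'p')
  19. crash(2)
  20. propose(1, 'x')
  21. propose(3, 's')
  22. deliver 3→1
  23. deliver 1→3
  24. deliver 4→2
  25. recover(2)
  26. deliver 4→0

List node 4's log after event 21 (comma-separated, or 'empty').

e1 timeout(1): 1[prim,v=1,-]
e2 deliver 1→0: 0[back,v=1,-]
e3 deliver 1→2: 2[back,v=1,-]
e4 deliver 1→3: 3[back,v=1,-]
e5 deliver 1→4: 4[back,v=1,-]
e6 propose(1,'y'): ·
e7 deliver 1→0: 0[back,v=1,y]
e8 deliver 0→1: ·
e9 deliver 1→4: 4[back,v=1,y]
e10 deliver 4→1: 1[prim,v=1,y]
e11 timeout(3): 3[back,v=2,-]
e12 deliver 3→1: 1[back,v=2,y]
e13 deliver 1→3: ·
e14 deliver 4→0: ·
e15 propose(1,'x'): ·
e16 deliver 4→0: ·
e17 deliver 4→3: ·
e18 propose(1,'p'): ·
e19 crash(2): 2[✗back,v=1,-]
e20 propose(1,'x'): ·
e21 propose(3,'s'): ·

y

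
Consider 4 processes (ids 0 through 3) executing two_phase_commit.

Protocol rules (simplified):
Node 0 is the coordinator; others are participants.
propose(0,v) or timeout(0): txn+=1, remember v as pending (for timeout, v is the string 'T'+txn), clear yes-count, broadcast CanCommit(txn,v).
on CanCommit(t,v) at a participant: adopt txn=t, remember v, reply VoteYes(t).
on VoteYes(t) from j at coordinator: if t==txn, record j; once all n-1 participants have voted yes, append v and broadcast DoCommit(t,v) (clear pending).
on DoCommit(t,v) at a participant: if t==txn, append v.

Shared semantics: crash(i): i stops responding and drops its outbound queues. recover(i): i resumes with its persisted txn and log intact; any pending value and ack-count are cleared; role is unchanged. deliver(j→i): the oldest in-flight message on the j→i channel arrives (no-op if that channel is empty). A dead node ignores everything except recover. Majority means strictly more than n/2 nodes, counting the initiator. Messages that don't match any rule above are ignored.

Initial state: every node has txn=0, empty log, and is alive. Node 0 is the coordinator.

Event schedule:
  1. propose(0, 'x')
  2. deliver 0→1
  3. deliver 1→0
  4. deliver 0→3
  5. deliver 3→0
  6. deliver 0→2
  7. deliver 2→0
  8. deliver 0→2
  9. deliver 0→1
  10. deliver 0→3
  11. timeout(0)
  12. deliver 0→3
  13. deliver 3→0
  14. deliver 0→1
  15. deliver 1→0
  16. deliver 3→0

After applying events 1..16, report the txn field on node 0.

step 1 propose(0,'x'): 0={coor,t=1,log=-}
step 2 deliver 0→1: 1={part,t=1,log=-}
step 3 deliver 1→0: —
step 4 deliver 0→3: 3={part,t=1,log=-}
step 5 deliver 3→0: —
step 6 deliver 0→2: 2={part,t=1,log=-}
step 7 deliver 2→0: 0={coor,t=1,log=x}
step 8 deliver 0→2: 2={part,t=1,log=x}
step 9 deliver 0→1: 1={part,t=1,log=x}
step 10 deliver 0→3: 3={part,t=1,log=x}
step 11 timeout(0): 0={coor,t=2,log=x}
step 12 deliver 0→3: 3={part,t=2,log=x}
step 13 deliver 3→0: —
step 14 deliver 0→1: 1={part,t=2,log=x}
step 15 deliver 1→0: —
step 16 deliver 3→0: —

2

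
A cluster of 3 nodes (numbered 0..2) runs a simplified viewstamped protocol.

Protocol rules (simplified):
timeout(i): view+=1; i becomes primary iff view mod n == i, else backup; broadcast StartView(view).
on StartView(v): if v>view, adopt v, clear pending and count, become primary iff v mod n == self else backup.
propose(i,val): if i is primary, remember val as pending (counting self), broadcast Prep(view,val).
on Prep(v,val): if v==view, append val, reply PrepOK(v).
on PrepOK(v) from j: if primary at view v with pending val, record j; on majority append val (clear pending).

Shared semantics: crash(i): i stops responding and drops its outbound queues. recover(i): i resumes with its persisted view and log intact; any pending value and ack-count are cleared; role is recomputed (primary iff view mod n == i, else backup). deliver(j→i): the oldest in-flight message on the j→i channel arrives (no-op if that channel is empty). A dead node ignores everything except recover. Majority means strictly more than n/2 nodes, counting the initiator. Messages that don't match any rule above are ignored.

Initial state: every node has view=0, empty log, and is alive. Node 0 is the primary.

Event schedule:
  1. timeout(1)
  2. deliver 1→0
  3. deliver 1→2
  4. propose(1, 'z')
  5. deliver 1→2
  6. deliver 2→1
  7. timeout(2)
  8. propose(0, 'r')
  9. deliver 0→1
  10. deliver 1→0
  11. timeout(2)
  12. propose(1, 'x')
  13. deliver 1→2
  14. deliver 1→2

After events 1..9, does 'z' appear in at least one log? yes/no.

yes

e1 timeout(1): 1[prim,v=1,-]
e2 deliver 1→0: 0[back,v=1,-]
e3 deliver 1→2: 2[back,v=1,-]
e4 propose(1,'z'): ·
e5 deliver 1→2: 2[back,v=1,z]
e6 deliver 2→1: 1[prim,v=1,z]
e7 timeout(2): 2[prim,v=2,z]
e8 propose(0,'r'): ·
e9 deliver 0→1: ·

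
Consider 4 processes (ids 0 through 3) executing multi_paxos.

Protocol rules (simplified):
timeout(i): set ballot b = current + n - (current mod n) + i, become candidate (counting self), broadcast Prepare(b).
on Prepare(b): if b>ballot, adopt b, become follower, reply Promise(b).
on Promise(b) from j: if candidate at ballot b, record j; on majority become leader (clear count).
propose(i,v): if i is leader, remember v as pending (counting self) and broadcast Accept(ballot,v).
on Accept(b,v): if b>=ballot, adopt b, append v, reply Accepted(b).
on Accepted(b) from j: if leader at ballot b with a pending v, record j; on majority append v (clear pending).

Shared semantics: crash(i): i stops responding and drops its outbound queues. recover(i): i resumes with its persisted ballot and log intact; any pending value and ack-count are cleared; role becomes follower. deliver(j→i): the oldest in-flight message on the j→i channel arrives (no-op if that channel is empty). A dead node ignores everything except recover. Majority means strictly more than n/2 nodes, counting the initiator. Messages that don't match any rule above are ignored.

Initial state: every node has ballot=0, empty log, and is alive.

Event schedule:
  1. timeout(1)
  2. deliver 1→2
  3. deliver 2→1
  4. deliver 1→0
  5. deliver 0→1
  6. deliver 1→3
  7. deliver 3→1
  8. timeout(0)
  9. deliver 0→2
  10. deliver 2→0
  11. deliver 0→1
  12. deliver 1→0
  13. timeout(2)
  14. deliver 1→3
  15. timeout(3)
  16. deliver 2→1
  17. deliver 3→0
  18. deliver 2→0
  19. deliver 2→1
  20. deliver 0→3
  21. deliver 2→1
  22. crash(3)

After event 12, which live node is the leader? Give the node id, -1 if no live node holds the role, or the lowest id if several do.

[1] timeout(1) → N1(cand b5 [-])
[2] deliver 1→2 → N2(foll b5 [-])
[3] deliver 2→1 → ∅
[4] deliver 1→0 → N0(foll b5 [-])
[5] deliver 0→1 → N1(lead b5 [-])
[6] deliver 1→3 → N3(foll b5 [-])
[7] deliver 3→1 → ∅
[8] timeout(0) → N0(cand b8 [-])
[9] deliver 0→2 → N2(foll b8 [-])
[10] deliver 2→0 → ∅
[11] deliver 0→1 → N1(foll b8 [-])
[12] deliver 1→0 → N0(lead b8 [-])

0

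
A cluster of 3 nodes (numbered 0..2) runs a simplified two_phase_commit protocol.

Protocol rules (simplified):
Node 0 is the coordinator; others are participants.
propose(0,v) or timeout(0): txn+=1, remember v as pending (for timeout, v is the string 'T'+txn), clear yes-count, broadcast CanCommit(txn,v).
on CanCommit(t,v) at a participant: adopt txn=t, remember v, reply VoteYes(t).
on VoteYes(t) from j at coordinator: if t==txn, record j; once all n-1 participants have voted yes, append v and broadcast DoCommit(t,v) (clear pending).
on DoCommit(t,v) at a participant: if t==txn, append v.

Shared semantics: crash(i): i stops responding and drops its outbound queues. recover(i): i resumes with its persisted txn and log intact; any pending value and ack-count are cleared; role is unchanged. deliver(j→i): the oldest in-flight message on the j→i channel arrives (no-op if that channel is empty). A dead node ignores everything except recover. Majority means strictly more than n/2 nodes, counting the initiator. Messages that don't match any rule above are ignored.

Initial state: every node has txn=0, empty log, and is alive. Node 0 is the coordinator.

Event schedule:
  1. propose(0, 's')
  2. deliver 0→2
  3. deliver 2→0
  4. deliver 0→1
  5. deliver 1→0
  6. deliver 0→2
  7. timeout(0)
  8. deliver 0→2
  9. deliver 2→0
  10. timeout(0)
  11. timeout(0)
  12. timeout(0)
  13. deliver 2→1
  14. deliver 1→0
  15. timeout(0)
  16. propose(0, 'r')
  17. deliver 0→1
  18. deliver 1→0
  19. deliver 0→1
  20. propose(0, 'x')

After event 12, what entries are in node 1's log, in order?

e1 propose(0,'s'): 0[coor,t=1,-]
e2 deliver 0→2: 2[part,t=1,-]
e3 deliver 2→0: ·
e4 deliver 0→1: 1[part,t=1,-]
e5 deliver 1→0: 0[coor,t=1,s]
e6 deliver 0→2: 2[part,t=1,s]
e7 timeout(0): 0[coor,t=2,s]
e8 deliver 0→2: 2[part,t=2,s]
e9 deliver 2→0: ·
e10 timeout(0): 0[coor,t=3,s]
e11 timeout(0): 0[coor,t=4,s]
e12 timeout(0): 0[coor,t=5,s]

empty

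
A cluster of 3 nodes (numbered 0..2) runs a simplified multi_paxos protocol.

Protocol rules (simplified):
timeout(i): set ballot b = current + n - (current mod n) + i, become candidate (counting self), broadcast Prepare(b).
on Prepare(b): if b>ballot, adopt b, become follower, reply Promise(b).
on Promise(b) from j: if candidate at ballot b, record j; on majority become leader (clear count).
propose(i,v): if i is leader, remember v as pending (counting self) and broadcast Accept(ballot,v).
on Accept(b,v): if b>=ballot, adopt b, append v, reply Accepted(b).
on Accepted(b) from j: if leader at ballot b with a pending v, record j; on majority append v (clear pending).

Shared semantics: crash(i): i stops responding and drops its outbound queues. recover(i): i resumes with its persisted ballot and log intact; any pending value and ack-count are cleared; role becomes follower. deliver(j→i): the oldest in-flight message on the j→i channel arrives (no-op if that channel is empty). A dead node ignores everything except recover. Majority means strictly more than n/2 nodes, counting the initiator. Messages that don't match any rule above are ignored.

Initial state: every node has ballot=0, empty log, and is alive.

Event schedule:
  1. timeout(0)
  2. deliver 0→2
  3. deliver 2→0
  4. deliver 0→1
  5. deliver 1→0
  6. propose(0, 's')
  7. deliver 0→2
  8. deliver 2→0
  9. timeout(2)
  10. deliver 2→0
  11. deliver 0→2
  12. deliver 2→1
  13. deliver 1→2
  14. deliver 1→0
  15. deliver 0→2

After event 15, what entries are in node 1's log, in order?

step 1 timeout(0): 0={cand,b=3,log=-}
step 2 deliver 0→2: 2={foll,b=3,log=-}
step 3 deliver 2→0: 0={lead,b=3,log=-}
step 4 deliver 0→1: 1={foll,b=3,log=-}
step 5 deliver 1→0: —
step 6 propose(0,'s'): —
step 7 deliver 0→2: 2={foll,b=3,log=s}
step 8 deliver 2→0: 0={lead,b=3,log=s}
step 9 timeout(2): 2={cand,b=8,log=s}
step 10 deliver 2→0: 0={foll,b=8,log=s}
step 11 deliver 0→2: 2={lead,b=8,log=s}
step 12 deliver 2→1: 1={foll,b=8,log=-}
step 13 deliver 1→2: —
step 14 deliver 1→0: —
step 15 deliver 0→2: —

empty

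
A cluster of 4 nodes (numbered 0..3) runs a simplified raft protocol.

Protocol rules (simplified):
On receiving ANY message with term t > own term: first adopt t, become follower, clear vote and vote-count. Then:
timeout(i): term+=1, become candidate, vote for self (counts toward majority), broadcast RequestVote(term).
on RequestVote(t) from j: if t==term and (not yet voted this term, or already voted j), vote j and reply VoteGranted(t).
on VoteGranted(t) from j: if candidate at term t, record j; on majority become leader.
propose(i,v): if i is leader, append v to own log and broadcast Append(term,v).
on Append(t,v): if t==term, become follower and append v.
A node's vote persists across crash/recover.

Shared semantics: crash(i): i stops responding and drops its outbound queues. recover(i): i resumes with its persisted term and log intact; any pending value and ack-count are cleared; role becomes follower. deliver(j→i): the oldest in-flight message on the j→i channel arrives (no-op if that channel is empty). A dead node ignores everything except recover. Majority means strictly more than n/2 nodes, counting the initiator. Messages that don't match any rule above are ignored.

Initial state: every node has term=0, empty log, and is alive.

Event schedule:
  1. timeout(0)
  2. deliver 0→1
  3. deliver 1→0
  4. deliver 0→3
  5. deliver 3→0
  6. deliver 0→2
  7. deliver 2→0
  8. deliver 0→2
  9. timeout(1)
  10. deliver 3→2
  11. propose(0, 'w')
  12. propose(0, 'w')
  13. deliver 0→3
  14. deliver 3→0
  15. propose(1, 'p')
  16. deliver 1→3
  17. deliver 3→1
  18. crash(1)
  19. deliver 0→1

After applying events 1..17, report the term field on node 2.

1

e1 timeout(0): 0[cand,t=1,-]
e2 deliver 0→1: 1[foll,t=1,-]
e3 deliver 1→0: ·
e4 deliver 0→3: 3[foll,t=1,-]
e5 deliver 3→0: 0[lead,t=1,-]
e6 deliver 0→2: 2[foll,t=1,-]
e7 deliver 2→0: ·
e8 deliver 0→2: ·
e9 timeout(1): 1[cand,t=2,-]
e10 deliver 3→2: ·
e11 propose(0,'w'): 0[lead,t=1,w]
e12 propose(0,'w'): 0[lead,t=1,w,w]
e13 deliver 0→3: 3[foll,t=1,w]
e14 deliver 3→0: ·
e15 propose(1,'p'): ·
e16 deliver 1→3: 3[foll,t=2,w]
e17 deliver 3→1: ·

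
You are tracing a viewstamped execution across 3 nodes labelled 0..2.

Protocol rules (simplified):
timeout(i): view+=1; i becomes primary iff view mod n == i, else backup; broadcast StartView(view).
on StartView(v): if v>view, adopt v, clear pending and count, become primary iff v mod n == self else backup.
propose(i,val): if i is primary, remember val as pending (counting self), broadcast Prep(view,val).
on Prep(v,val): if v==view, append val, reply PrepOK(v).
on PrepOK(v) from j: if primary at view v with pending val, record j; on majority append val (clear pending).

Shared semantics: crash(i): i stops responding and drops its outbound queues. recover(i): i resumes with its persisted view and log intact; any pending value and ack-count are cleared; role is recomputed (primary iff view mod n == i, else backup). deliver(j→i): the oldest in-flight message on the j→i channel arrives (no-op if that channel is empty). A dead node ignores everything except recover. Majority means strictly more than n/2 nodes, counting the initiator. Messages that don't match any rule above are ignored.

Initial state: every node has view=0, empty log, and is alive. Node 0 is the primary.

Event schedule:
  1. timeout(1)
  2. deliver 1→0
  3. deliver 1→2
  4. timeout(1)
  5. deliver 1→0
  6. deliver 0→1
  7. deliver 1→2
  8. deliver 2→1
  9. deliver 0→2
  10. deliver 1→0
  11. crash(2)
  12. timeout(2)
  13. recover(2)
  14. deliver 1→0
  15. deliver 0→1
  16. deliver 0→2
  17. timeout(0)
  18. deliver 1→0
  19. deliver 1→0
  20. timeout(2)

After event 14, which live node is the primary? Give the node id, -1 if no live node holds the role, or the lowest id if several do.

2

[1] timeout(1) → N1(prim v1 [-])
[2] deliver 1→0 → N0(back v1 [-])
[3] deliver 1→2 → N2(back v1 [-])
[4] timeout(1) → N1(back v2 [-])
[5] deliver 1→0 → N0(back v2 [-])
[6] deliver 0→1 → ∅
[7] deliver 1→2 → N2(prim v2 [-])
[8] deliver 2→1 → ∅
[9] deliver 0→2 → ∅
[10] deliver 1→0 → ∅
[11] crash(2) → N2(✗prim v2 [-])
[12] timeout(2) → ∅
[13] recover(2) → N2(prim v2 [-])
[14] deliver 1→0 → ∅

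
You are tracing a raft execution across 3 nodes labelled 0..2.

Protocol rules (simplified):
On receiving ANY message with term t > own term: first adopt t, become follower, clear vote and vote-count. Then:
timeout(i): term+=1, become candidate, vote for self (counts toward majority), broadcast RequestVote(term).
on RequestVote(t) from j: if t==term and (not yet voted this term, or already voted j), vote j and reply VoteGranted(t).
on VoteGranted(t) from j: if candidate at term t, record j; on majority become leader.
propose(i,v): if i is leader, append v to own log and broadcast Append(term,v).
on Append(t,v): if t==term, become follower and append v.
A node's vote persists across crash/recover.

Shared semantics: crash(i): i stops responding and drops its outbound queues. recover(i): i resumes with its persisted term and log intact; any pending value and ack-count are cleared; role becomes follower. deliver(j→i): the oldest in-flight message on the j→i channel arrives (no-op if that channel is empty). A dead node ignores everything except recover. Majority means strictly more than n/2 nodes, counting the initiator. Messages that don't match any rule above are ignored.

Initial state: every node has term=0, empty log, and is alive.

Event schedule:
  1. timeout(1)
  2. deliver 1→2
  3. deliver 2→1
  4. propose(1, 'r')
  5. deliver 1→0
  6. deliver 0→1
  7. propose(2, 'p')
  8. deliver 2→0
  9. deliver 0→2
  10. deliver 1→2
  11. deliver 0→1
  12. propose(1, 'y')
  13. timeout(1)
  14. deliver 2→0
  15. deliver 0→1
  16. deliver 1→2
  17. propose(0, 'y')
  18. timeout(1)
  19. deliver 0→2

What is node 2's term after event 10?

1. timeout(1):  <1:cand t1 ->
2. deliver 1→2:  <2:foll t1 ->
3. deliver 2→1:  <1:lead t1 ->
4. propose(1,'r'):  <1:lead t1 r>
5. deliver 1→0:  <0:foll t1 ->
6. deliver 0→1:  nop
7. propose(2,'p'):  nop
8. deliver 2→0:  nop
9. deliver 0→2:  nop
10. deliver 1→2:  <2:foll t1 r>

1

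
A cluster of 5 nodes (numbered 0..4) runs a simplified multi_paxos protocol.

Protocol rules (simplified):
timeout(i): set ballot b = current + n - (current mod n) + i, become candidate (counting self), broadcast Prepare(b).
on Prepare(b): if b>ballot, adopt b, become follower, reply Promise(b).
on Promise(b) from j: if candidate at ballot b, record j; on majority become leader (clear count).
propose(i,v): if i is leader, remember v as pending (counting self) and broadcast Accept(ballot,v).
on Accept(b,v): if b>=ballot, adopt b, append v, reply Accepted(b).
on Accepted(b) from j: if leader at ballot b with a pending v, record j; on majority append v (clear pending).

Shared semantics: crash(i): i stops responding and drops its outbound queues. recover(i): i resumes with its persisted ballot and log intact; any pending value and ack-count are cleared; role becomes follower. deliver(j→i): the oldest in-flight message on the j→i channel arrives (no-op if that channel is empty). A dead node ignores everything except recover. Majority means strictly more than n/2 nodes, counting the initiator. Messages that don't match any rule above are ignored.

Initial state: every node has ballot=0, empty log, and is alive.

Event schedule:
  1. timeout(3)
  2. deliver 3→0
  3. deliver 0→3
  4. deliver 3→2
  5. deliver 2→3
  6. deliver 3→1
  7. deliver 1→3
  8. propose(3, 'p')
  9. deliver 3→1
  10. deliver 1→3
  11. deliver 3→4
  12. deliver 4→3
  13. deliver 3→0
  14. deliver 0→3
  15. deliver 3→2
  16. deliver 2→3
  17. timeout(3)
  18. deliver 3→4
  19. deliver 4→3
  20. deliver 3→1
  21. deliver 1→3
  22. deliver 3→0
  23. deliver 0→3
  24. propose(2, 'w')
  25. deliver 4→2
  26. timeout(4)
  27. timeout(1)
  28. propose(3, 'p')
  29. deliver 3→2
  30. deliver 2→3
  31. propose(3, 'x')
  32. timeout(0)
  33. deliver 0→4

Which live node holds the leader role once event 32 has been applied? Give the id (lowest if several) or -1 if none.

step 1 timeout(3): 3={cand,b=8,log=-}
step 2 deliver 3→0: 0={foll,b=8,log=-}
step 3 deliver 0→3: —
step 4 deliver 3→2: 2={foll,b=8,log=-}
step 5 deliver 2→3: 3={lead,b=8,log=-}
step 6 deliver 3→1: 1={foll,b=8,log=-}
step 7 deliver 1→3: —
step 8 propose(3,'p'): —
step 9 deliver 3→1: 1={foll,b=8,log=p}
step 10 deliver 1→3: —
step 11 deliver 3→4: 4={foll,b=8,log=-}
step 12 deliver 4→3: —
step 13 deliver 3→0: 0={foll,b=8,log=p}
step 14 deliver 0→3: 3={lead,b=8,log=p}
step 15 deliver 3→2: 2={foll,b=8,log=p}
step 16 deliver 2→3: —
step 17 timeout(3): 3={cand,b=13,log=p}
step 18 deliver 3→4: 4={foll,b=8,log=p}
step 19 deliver 4→3: —
step 20 deliver 3→1: 1={foll,b=13,log=p}
step 21 deliver 1→3: —
step 22 deliver 3→0: 0={foll,b=13,log=p}
step 23 deliver 0→3: 3={lead,b=13,log=p}
step 24 propose(2,'w'): —
step 25 deliver 4→2: —
step 26 timeout(4): 4={cand,b=14,log=p}
step 27 timeout(1): 1={cand,b=16,log=p}
step 28 propose(3,'p'): —
step 29 deliver 3→2: 2={foll,b=13,log=p}
step 30 deliver 2→3: —
step 31 propose(3,'x'): —
step 32 timeout(0): 0={cand,b=15,log=p}

3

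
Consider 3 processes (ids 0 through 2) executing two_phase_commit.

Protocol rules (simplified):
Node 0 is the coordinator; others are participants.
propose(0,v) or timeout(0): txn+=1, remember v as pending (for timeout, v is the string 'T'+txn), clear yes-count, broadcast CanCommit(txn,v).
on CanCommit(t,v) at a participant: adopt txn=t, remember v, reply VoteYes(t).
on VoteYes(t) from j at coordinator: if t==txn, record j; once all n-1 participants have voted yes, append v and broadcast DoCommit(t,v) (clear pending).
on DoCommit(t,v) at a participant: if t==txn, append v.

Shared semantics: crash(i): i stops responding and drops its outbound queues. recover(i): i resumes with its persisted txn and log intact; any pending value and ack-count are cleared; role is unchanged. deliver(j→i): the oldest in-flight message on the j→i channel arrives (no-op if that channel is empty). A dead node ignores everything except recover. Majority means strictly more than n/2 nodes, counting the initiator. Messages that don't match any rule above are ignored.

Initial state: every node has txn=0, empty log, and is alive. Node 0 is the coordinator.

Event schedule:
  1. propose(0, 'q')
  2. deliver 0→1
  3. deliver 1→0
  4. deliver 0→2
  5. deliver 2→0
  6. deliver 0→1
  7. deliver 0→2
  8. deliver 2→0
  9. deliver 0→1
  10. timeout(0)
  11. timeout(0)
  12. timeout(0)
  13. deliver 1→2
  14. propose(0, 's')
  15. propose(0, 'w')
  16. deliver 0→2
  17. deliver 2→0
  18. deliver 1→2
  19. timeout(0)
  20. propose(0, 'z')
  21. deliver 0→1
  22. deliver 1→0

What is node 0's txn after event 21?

1. propose(0,'q'):  <0:coor t1 ->
2. deliver 0→1:  <1:part t1 ->
3. deliver 1→0:  nop
4. deliver 0→2:  <2:part t1 ->
5. deliver 2→0:  <0:coor t1 q>
6. deliver 0→1:  <1:part t1 q>
7. deliver 0→2:  <2:part t1 q>
8. deliver 2→0:  nop
9. deliver 0→1:  nop
10. timeout(0):  <0:coor t2 q>
11. timeout(0):  <0:coor t3 q>
12. timeout(0):  <0:coor t4 q>
13. deliver 1→2:  nop
14. propose(0,'s'):  <0:coor t5 q>
15. propose(0,'w'):  <0:coor t6 q>
16. deliver 0→2:  <2:part t2 q>
17. deliver 2→0:  nop
18. deliver 1→2:  nop
19. timeout(0):  <0:coor t7 q>
20. propose(0,'z'):  <0:coor t8 q>
21. deliver 0→1:  <1:part t2 q>

8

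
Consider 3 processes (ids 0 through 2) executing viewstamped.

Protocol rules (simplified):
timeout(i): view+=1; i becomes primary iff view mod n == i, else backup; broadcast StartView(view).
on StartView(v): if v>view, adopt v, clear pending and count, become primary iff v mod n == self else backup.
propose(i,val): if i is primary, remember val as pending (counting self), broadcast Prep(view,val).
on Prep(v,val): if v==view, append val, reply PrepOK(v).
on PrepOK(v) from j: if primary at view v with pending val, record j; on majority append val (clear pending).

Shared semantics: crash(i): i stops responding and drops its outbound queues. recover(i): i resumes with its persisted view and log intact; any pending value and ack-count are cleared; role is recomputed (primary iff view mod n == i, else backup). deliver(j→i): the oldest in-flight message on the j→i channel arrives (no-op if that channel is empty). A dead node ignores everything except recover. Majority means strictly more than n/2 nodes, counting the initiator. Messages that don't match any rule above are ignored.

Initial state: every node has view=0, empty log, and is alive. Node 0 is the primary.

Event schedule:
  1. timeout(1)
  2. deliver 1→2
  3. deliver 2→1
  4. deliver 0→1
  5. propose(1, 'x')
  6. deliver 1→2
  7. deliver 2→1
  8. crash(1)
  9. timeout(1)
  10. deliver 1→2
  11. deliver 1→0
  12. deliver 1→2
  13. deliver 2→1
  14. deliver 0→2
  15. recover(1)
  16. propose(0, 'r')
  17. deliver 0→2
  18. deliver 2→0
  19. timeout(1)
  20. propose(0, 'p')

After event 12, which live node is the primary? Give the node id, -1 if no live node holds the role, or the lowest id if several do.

after 1 — timeout(1): n1:prim/v1/[-]
after 2 — deliver 1→2: n2:back/v1/[-]
after 3 — deliver 2→1: ·
after 4 — deliver 0→1: ·
after 5 — propose(1,'x'): ·
after 6 — deliver 1→2: n2:back/v1/[x]
after 7 — deliver 2→1: n1:prim/v1/[x]
after 8 — crash(1): n1:✗prim/v1/[x]
after 9 — timeout(1): ·
after 10 — deliver 1→2: ·
after 11 — deliver 1→0: ·
after 12 — deliver 1→2: ·

0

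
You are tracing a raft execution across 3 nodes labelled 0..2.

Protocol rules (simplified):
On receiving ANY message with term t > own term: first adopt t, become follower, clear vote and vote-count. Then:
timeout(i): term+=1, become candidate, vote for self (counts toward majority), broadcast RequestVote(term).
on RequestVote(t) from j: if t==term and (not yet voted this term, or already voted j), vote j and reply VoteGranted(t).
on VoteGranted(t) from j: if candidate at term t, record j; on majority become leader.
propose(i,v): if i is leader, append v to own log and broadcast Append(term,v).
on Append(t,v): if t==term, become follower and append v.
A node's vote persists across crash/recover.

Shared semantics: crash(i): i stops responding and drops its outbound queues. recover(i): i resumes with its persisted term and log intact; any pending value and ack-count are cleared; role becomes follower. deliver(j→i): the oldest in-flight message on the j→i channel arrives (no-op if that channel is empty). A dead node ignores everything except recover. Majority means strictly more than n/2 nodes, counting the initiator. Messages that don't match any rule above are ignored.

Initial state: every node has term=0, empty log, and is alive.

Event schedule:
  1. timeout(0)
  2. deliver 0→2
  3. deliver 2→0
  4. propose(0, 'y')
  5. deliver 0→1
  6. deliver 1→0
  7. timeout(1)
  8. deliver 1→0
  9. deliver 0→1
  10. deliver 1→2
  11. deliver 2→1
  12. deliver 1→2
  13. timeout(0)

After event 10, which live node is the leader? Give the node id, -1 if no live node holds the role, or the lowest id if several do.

step 1 timeout(0): 0={cand,t=1,log=-}
step 2 deliver 0→2: 2={foll,t=1,log=-}
step 3 deliver 2→0: 0={lead,t=1,log=-}
step 4 propose(0,'y'): 0={lead,t=1,log=y}
step 5 deliver 0→1: 1={foll,t=1,log=-}
step 6 deliver 1→0: —
step 7 timeout(1): 1={cand,t=2,log=-}
step 8 deliver 1→0: 0={foll,t=2,log=y}
step 9 deliver 0→1: —
step 10 deliver 1→2: 2={foll,t=2,log=-}

-1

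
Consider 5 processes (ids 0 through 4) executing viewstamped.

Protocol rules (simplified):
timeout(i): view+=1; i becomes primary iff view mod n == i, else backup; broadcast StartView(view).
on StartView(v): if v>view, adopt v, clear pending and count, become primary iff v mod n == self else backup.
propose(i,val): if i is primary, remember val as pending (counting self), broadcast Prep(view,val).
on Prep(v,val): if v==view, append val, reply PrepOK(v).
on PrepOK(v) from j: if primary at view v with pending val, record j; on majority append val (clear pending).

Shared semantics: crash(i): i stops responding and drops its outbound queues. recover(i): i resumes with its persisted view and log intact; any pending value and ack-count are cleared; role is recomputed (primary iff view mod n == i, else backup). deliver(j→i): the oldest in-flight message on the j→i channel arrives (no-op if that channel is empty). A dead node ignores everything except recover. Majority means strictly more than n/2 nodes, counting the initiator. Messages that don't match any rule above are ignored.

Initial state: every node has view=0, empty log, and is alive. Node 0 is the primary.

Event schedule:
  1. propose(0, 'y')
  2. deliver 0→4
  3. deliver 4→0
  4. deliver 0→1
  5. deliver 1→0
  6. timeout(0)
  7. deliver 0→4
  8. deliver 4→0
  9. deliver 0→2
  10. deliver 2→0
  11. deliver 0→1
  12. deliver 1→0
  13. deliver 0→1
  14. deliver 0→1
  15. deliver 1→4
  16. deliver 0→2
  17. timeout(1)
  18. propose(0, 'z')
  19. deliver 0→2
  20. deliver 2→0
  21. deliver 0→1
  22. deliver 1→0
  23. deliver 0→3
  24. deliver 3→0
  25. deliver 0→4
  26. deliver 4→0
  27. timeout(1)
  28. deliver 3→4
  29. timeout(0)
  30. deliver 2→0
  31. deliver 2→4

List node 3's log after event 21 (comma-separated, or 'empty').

step 1 propose(0,'y'): —
step 2 deliver 0→4: 4={back,v=0,log=y}
step 3 deliver 4→0: —
step 4 deliver 0→1: 1={back,v=0,log=y}
step 5 deliver 1→0: 0={prim,v=0,log=y}
step 6 timeout(0): 0={back,v=1,log=y}
step 7 deliver 0→4: 4={back,v=1,log=y}
step 8 deliver 4→0: —
step 9 deliver 0→2: 2={back,v=0,log=y}
step 10 deliver 2→0: —
step 11 deliver 0→1: 1={prim,v=1,log=y}
step 12 deliver 1→0: —
step 13 deliver 0→1: —
step 14 deliver 0→1: —
step 15 deliver 1→4: —
step 16 deliver 0→2: 2={back,v=1,log=y}
step 17 timeout(1): 1={back,v=2,log=y}
step 18 propose(0,'z'): —
step 19 deliver 0→2: —
step 20 deliver 2→0: —
step 21 deliver 0→1: —

empty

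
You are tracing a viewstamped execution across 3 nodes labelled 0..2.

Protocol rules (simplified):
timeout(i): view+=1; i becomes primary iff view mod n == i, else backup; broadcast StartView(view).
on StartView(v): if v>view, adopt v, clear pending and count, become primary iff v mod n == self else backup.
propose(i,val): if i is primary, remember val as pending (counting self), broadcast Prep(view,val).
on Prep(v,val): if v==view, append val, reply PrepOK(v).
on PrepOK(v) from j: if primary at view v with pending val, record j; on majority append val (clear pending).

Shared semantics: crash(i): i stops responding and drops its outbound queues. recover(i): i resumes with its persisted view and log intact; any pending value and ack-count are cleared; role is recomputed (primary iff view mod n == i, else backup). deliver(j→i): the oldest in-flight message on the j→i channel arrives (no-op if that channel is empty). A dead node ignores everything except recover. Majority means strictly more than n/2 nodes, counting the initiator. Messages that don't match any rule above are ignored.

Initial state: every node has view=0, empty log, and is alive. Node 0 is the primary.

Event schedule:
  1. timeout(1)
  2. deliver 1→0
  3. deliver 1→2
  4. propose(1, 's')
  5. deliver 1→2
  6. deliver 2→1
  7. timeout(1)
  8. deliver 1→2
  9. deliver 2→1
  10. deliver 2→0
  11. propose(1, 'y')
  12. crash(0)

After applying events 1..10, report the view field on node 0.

1

step 1 timeout(1): 1={prim,v=1,log=-}
step 2 deliver 1→0: 0={back,v=1,log=-}
step 3 deliver 1→2: 2={back,v=1,log=-}
step 4 propose(1,'s'): —
step 5 deliver 1→2: 2={back,v=1,log=s}
step 6 deliver 2→1: 1={prim,v=1,log=s}
step 7 timeout(1): 1={back,v=2,log=s}
step 8 deliver 1→2: 2={prim,v=2,log=s}
step 9 deliver 2→1: —
step 10 deliver 2→0: —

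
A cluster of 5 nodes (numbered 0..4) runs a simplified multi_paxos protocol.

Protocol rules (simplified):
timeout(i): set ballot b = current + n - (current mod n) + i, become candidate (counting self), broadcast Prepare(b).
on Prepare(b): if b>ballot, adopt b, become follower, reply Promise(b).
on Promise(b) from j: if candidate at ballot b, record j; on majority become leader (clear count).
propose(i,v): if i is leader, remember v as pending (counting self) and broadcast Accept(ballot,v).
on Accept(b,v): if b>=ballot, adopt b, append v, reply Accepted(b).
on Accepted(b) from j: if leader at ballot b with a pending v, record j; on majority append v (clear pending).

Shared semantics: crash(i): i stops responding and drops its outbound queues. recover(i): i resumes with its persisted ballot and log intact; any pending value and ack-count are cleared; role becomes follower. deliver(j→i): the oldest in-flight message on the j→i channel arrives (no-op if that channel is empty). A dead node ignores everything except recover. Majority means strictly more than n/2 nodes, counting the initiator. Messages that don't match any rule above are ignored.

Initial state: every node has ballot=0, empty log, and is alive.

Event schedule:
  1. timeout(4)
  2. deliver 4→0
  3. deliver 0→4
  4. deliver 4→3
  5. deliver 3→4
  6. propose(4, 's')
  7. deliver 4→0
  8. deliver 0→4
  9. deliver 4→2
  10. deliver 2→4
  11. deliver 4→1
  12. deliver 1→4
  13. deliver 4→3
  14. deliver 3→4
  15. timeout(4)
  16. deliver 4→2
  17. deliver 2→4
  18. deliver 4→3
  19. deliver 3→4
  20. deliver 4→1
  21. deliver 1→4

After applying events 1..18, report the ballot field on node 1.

9

[1] timeout(4) → N4(cand b9 [-])
[2] deliver 4→0 → N0(foll b9 [-])
[3] deliver 0→4 → ∅
[4] deliver 4→3 → N3(foll b9 [-])
[5] deliver 3→4 → N4(lead b9 [-])
[6] propose(4,'s') → ∅
[7] deliver 4→0 → N0(foll b9 [s])
[8] deliver 0→4 → ∅
[9] deliver 4→2 → N2(foll b9 [-])
[10] deliver 2→4 → ∅
[11] deliver 4→1 → N1(foll b9 [-])
[12] deliver 1→4 → ∅
[13] deliver 4→3 → N3(foll b9 [s])
[14] deliver 3→4 → N4(lead b9 [s])
[15] timeout(4) → N4(cand b14 [s])
[16] deliver 4→2 → N2(foll b9 [s])
[17] deliver 2→4 → ∅
[18] deliver 4→3 → N3(foll b14 [s])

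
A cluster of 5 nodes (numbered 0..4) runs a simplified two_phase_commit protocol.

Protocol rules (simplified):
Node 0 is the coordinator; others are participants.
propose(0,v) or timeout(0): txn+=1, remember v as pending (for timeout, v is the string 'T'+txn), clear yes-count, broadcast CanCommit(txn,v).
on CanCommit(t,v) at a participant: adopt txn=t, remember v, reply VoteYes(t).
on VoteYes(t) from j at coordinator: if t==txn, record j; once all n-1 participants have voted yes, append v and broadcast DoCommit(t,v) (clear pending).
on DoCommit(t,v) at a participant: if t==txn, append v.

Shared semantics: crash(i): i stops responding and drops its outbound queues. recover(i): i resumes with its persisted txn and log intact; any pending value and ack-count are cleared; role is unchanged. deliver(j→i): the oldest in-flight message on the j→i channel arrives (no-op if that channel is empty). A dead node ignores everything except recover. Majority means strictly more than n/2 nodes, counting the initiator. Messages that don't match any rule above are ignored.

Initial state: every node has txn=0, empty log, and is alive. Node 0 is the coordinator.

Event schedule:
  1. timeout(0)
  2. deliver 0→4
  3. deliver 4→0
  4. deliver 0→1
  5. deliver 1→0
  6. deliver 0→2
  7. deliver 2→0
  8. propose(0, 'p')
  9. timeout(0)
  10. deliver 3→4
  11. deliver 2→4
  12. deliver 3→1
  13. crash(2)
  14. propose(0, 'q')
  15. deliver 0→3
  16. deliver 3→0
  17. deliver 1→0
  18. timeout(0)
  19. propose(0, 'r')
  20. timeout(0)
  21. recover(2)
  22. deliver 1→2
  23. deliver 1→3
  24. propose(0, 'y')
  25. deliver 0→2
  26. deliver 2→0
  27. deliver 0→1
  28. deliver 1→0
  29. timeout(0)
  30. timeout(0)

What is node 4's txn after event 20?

[1] timeout(0) → N0(coor t1 [-])
[2] deliver 0→4 → N4(part t1 [-])
[3] deliver 4→0 → ∅
[4] deliver 0→1 → N1(part t1 [-])
[5] deliver 1→0 → ∅
[6] deliver 0→2 → N2(part t1 [-])
[7] deliver 2→0 → ∅
[8] propose(0,'p') → N0(coor t2 [-])
[9] timeout(0) → N0(coor t3 [-])
[10] deliver 3→4 → ∅
[11] deliver 2→4 → ∅
[12] deliver 3→1 → ∅
[13] crash(2) → N2(✗part t1 [-])
[14] propose(0,'q') → N0(coor t4 [-])
[15] deliver 0→3 → N3(part t1 [-])
[16] deliver 3→0 → ∅
[17] deliver 1→0 → ∅
[18] timeout(0) → N0(coor t5 [-])
[19] propose(0,'r') → N0(coor t6 [-])
[20] timeout(0) → N0(coor t7 [-])

1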